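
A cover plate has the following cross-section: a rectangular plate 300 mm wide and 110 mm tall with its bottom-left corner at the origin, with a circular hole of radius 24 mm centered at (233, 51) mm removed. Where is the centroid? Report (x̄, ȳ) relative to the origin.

x̄ = 145.18 mm, ȳ = 55.23 mm

plate: A = 300 × 110 = 33000.00, centroid at (150.00, 55.00).
hole: A = −π·24² = -1809.56, centroid at (233.00, 51.00).
ΣA = 31190.44 mm²
ΣAx̄ = (33000.00)(150.00) + (-1809.56)(233.00) = 4528373.13 mm³
ΣAȳ = (33000.00)(55.00) + (-1809.56)(51.00) = 1722712.57 mm³
x̄ = 4528373.13 / 31190.44 = 145.18 mm
ȳ = 1722712.57 / 31190.44 = 55.23 mm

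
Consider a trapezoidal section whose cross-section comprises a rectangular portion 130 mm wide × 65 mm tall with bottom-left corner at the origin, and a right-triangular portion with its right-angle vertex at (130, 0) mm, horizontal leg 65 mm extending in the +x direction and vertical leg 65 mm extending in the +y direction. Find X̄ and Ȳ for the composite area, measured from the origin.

rectangular portion: A = 130 × 65 = 8450.00, centroid at (65.00, 32.50).
triangular portion: A = ½·65·65 = 2112.50, centroid at (151.67, 21.67).
ΣA = 10562.50 mm², ΣAX̄ = 869645.83 mm³, ΣAȲ = 320395.83 mm³.
X̄ = 869645.83/10562.50 = 82.33 mm; Ȳ = 320395.83/10562.50 = 30.33 mm.

X̄ = 82.33 mm, Ȳ = 30.33 mm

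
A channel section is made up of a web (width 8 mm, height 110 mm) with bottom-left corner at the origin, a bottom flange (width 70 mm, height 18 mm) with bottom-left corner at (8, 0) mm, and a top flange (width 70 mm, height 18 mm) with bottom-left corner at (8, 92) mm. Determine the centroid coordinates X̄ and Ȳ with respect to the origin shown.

Part | A | x̄ᵢ | ȳᵢ | A·x̄ᵢ | A·ȳᵢ
web | 880.00 | 4.00 | 55.00 | 3520.00 | 48400.00
bottom flange | 1260.00 | 43.00 | 9.00 | 54180.00 | 11340.00
top flange | 1260.00 | 43.00 | 101.00 | 54180.00 | 127260.00
Σ | 3400.00 |  |  | 111880.00 | 187000.00
X̄ = 111880.00 / 3400.00 = 32.91 mm
Ȳ = 187000.00 / 3400.00 = 55.00 mm

X̄ = 32.91 mm, Ȳ = 55.00 mm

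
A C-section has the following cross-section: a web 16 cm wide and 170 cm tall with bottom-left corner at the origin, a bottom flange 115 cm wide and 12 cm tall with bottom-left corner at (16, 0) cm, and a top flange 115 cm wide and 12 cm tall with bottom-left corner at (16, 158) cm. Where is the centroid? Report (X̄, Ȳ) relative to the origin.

X̄ = 40.99 cm, Ȳ = 85.00 cm

Part | A | x̄ᵢ | ȳᵢ | A·x̄ᵢ | A·ȳᵢ
web | 2720.00 | 8.00 | 85.00 | 21760.00 | 231200.00
bottom flange | 1380.00 | 73.50 | 6.00 | 101430.00 | 8280.00
top flange | 1380.00 | 73.50 | 164.00 | 101430.00 | 226320.00
Σ | 5480.00 |  |  | 224620.00 | 465800.00
X̄ = 224620.00 / 5480.00 = 40.99 cm
Ȳ = 465800.00 / 5480.00 = 85.00 cm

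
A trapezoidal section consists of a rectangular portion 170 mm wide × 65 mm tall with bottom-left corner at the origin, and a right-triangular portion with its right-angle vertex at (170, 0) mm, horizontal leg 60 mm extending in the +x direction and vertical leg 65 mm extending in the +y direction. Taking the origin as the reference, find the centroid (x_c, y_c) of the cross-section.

x_c = 100.75 mm, y_c = 30.88 mm

rectangular portion: A = 170 × 65 = 11050.00, centroid at (85.00, 32.50).
triangular portion: A = ½·60·65 = 1950.00, centroid at (190.00, 21.67).
ΣA = 13000.00 mm², ΣAx_c = 1309750.00 mm³, ΣAy_c = 401375.00 mm³.
x_c = 1309750.00/13000.00 = 100.75 mm; y_c = 401375.00/13000.00 = 30.88 mm.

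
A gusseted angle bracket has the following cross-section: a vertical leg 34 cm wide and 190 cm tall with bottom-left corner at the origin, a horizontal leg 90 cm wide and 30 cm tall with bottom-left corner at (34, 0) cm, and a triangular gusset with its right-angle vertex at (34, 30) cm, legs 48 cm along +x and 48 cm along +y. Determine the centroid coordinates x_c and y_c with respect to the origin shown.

vertical leg: A = 34 × 190 = 6460.00, centroid at (17.00, 95.00).
horizontal leg: A = 90 × 30 = 2700.00, centroid at (79.00, 15.00).
gusset: A = ½·48·48 = 1152.00, centroid at (50.00, 46.00).
ΣA = 10312.00 cm²
ΣAx_c = (6460.00)(17.00) + (2700.00)(79.00) + (1152.00)(50.00) = 380720.00 cm³
ΣAy_c = (6460.00)(95.00) + (2700.00)(15.00) + (1152.00)(46.00) = 707192.00 cm³
x_c = 380720.00 / 10312.00 = 36.92 cm
y_c = 707192.00 / 10312.00 = 68.58 cm

x_c = 36.92 cm, y_c = 68.58 cm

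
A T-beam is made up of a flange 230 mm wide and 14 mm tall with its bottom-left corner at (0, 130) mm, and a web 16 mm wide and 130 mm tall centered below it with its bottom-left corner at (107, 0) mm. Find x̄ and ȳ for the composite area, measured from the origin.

x̄ = 115.00 mm, ȳ = 108.74 mm

web: A = 16 × 130 = 2080.00, centroid at (115.00, 65.00).
flange: A = 230 × 14 = 3220.00, centroid at (115.00, 137.00).
ΣA = 5300.00 mm²
ΣAx̄ = (2080.00)(115.00) + (3220.00)(115.00) = 609500.00 mm³
ΣAȳ = (2080.00)(65.00) + (3220.00)(137.00) = 576340.00 mm³
x̄ = 609500.00 / 5300.00 = 115.00 mm
ȳ = 576340.00 / 5300.00 = 108.74 mm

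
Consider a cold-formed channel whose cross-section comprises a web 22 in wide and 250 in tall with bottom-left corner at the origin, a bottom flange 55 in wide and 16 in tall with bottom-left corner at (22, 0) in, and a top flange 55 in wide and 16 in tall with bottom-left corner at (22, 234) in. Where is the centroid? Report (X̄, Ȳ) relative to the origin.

web: A = 22 × 250 = 5500.00, centroid at (11.00, 125.00).
bottom flange: A = 55 × 16 = 880.00, centroid at (49.50, 8.00).
top flange: A = 55 × 16 = 880.00, centroid at (49.50, 242.00).
ΣA = 7260.00 in², ΣAX̄ = 147620.00 in³, ΣAȲ = 907500.00 in³.
X̄ = 147620.00/7260.00 = 20.33 in; Ȳ = 907500.00/7260.00 = 125.00 in.

X̄ = 20.33 in, Ȳ = 125.00 in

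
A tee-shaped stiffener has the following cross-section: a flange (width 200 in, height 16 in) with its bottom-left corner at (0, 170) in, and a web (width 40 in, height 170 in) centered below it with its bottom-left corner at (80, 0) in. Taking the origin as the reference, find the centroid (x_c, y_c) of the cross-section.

x_c = 100.00 in, y_c = 114.76 in

Part | A | x̄ᵢ | ȳᵢ | A·x̄ᵢ | A·ȳᵢ
web | 6800.00 | 100.00 | 85.00 | 680000.00 | 578000.00
flange | 3200.00 | 100.00 | 178.00 | 320000.00 | 569600.00
Σ | 10000.00 |  |  | 1000000.00 | 1147600.00
x_c = 1000000.00 / 10000.00 = 100.00 in
y_c = 1147600.00 / 10000.00 = 114.76 in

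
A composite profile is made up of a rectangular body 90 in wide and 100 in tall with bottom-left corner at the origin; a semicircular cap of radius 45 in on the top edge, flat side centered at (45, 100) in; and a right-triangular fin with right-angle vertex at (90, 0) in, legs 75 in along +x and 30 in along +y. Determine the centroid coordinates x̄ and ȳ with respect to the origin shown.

x̄ = 50.92 in, ȳ = 63.14 in

rectangular body: A = 90 × 100 = 9000.00, centroid at (45.00, 50.00).
semicircular top: A = ½π·45² = 3180.86, centroid at (45.00, 119.10).
triangular fin: A = ½·75·30 = 1125.00, centroid at (115.00, 10.00).
ΣA = 13305.86 in²
ΣAx̄ = (9000.00)(45.00) + (3180.86)(45.00) + (1125.00)(115.00) = 677513.82 in³
ΣAȳ = (9000.00)(50.00) + (3180.86)(119.10) + (1125.00)(10.00) = 840086.26 in³
x̄ = 677513.82 / 13305.86 = 50.92 in
ȳ = 840086.26 / 13305.86 = 63.14 in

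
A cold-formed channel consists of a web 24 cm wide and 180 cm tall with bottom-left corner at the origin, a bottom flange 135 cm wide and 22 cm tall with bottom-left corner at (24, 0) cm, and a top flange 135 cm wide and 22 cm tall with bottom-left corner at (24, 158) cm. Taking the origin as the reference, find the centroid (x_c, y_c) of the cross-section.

x_c = 58.03 cm, y_c = 90.00 cm

web: A = 24 × 180 = 4320.00, centroid at (12.00, 90.00).
bottom flange: A = 135 × 22 = 2970.00, centroid at (91.50, 11.00).
top flange: A = 135 × 22 = 2970.00, centroid at (91.50, 169.00).
ΣA = 10260.00 cm², ΣAx_c = 595350.00 cm³, ΣAy_c = 923400.00 cm³.
x_c = 595350.00/10260.00 = 58.03 cm; y_c = 923400.00/10260.00 = 90.00 cm.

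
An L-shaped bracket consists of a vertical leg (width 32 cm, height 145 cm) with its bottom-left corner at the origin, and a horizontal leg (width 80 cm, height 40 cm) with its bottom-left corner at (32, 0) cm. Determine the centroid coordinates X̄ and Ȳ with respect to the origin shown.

vertical leg: A = 32 × 145 = 4640.00, centroid at (16.00, 72.50).
horizontal leg: A = 80 × 40 = 3200.00, centroid at (72.00, 20.00).
ΣA = 7840.00 cm², ΣAX̄ = 304640.00 cm³, ΣAȲ = 400400.00 cm³.
X̄ = 304640.00/7840.00 = 38.86 cm; Ȳ = 400400.00/7840.00 = 51.07 cm.

X̄ = 38.86 cm, Ȳ = 51.07 cm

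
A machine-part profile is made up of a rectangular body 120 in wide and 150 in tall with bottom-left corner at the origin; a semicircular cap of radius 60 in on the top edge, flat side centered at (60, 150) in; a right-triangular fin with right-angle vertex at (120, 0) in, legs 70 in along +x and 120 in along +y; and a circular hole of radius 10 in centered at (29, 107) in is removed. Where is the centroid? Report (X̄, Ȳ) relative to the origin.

rectangular body: A = 120 × 150 = 18000.00, centroid at (60.00, 75.00).
semicircular top: A = ½π·60² = 5654.87, centroid at (60.00, 175.46).
triangular fin: A = ½·70·120 = 4200.00, centroid at (143.33, 40.00).
hole: A = −π·10² = -314.16, centroid at (29.00, 107.00).
ΣA = 27540.71 in², ΣAX̄ = 2012181.39 in³, ΣAȲ = 2476614.98 in³.
X̄ = 2012181.39/27540.71 = 73.06 in; Ȳ = 2476614.98/27540.71 = 89.93 in.

X̄ = 73.06 in, Ȳ = 89.93 in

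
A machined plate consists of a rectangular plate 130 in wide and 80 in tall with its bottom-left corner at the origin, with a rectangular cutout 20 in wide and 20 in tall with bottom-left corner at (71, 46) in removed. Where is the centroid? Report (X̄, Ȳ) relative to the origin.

Part | A | x̄ᵢ | ȳᵢ | A·x̄ᵢ | A·ȳᵢ
plate | 10400.00 | 65.00 | 40.00 | 676000.00 | 416000.00
hole | -400.00 | 81.00 | 56.00 | -32400.00 | -22400.00
Σ | 10000.00 |  |  | 643600.00 | 393600.00
X̄ = 643600.00 / 10000.00 = 64.36 in
Ȳ = 393600.00 / 10000.00 = 39.36 in

X̄ = 64.36 in, Ȳ = 39.36 in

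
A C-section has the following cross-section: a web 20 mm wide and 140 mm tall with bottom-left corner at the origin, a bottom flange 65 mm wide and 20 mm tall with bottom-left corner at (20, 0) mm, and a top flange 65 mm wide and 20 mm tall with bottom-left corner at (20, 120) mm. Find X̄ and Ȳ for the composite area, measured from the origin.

web: A = 20 × 140 = 2800.00, centroid at (10.00, 70.00).
bottom flange: A = 65 × 20 = 1300.00, centroid at (52.50, 10.00).
top flange: A = 65 × 20 = 1300.00, centroid at (52.50, 130.00).
ΣA = 5400.00 mm², ΣAX̄ = 164500.00 mm³, ΣAȲ = 378000.00 mm³.
X̄ = 164500.00/5400.00 = 30.46 mm; Ȳ = 378000.00/5400.00 = 70.00 mm.

X̄ = 30.46 mm, Ȳ = 70.00 mm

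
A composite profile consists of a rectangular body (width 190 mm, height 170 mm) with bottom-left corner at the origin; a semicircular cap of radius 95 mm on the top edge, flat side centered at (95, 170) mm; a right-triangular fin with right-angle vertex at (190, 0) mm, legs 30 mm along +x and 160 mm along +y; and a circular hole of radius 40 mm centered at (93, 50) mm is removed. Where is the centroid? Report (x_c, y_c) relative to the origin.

rectangular body: A = 190 × 170 = 32300.00, centroid at (95.00, 85.00).
semicircular top: A = ½π·95² = 14176.44, centroid at (95.00, 210.32).
triangular fin: A = ½·30·160 = 2400.00, centroid at (200.00, 53.33).
hole: A = −π·40² = -5026.55, centroid at (93.00, 50.00).
ΣA = 43849.89 mm², ΣAx_c = 4427792.51 mm³, ΣAy_c = 5603750.19 mm³.
x_c = 4427792.51/43849.89 = 100.98 mm; y_c = 5603750.19/43849.89 = 127.79 mm.

x_c = 100.98 mm, y_c = 127.79 mm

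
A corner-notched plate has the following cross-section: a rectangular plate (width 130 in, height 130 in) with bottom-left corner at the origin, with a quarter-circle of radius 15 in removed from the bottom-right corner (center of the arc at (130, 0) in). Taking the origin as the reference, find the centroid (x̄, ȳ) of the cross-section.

plate: A = 130 × 130 = 16900.00, centroid at (65.00, 65.00).
removed quarter-circle: A = −¼π·15² = -176.71, centroid at (123.63, 6.37).
ΣA = 16723.29 in²
ΣAx̄ = (16900.00)(65.00) + (-176.71)(123.63) = 1076652.10 in³
ΣAȳ = (16900.00)(65.00) + (-176.71)(6.37) = 1097375.00 in³
x̄ = 1076652.10 / 16723.29 = 64.38 in
ȳ = 1097375.00 / 16723.29 = 65.62 in

x̄ = 64.38 in, ȳ = 65.62 in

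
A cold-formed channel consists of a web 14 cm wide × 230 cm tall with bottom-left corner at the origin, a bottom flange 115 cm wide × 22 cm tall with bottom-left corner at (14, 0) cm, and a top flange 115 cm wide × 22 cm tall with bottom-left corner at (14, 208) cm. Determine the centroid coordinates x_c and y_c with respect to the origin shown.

x_c = 46.42 cm, y_c = 115.00 cm

web: A = 14 × 230 = 3220.00, centroid at (7.00, 115.00).
bottom flange: A = 115 × 22 = 2530.00, centroid at (71.50, 11.00).
top flange: A = 115 × 22 = 2530.00, centroid at (71.50, 219.00).
ΣA = 8280.00 cm²
ΣAx_c = (3220.00)(7.00) + (2530.00)(71.50) + (2530.00)(71.50) = 384330.00 cm³
ΣAy_c = (3220.00)(115.00) + (2530.00)(11.00) + (2530.00)(219.00) = 952200.00 cm³
x_c = 384330.00 / 8280.00 = 46.42 cm
y_c = 952200.00 / 8280.00 = 115.00 cm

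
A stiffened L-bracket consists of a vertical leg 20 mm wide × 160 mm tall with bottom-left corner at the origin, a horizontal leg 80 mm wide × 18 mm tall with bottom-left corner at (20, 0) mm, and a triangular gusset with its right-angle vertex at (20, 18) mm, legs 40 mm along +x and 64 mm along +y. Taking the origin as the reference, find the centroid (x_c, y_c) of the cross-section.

x_c = 27.21 mm, y_c = 53.94 mm

Part | A | x̄ᵢ | ȳᵢ | A·x̄ᵢ | A·ȳᵢ
vertical leg | 3200.00 | 10.00 | 80.00 | 32000.00 | 256000.00
horizontal leg | 1440.00 | 60.00 | 9.00 | 86400.00 | 12960.00
gusset | 1280.00 | 33.33 | 39.33 | 42666.67 | 50346.67
Σ | 5920.00 |  |  | 161066.67 | 319306.67
x_c = 161066.67 / 5920.00 = 27.21 mm
y_c = 319306.67 / 5920.00 = 53.94 mm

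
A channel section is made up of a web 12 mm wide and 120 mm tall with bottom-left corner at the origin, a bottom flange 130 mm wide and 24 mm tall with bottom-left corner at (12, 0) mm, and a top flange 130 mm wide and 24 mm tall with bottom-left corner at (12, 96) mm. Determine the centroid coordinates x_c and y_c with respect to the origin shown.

web: A = 12 × 120 = 1440.00, centroid at (6.00, 60.00).
bottom flange: A = 130 × 24 = 3120.00, centroid at (77.00, 12.00).
top flange: A = 130 × 24 = 3120.00, centroid at (77.00, 108.00).
ΣA = 7680.00 mm²
ΣAx_c = (1440.00)(6.00) + (3120.00)(77.00) + (3120.00)(77.00) = 489120.00 mm³
ΣAy_c = (1440.00)(60.00) + (3120.00)(12.00) + (3120.00)(108.00) = 460800.00 mm³
x_c = 489120.00 / 7680.00 = 63.69 mm
y_c = 460800.00 / 7680.00 = 60.00 mm

x_c = 63.69 mm, y_c = 60.00 mm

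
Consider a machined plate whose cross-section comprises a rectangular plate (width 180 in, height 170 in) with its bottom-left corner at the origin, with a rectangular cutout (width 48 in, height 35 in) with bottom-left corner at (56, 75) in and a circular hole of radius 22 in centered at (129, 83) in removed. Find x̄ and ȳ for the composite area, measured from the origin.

plate: A = 180 × 170 = 30600.00, centroid at (90.00, 85.00).
hole 1: A = −(48 × 35) = -1680.00, centroid at (80.00, 92.50).
hole 2: A = −π·22² = -1520.53, centroid at (129.00, 83.00).
ΣA = 27399.47 in², ΣAx̄ = 2423451.52 in³, ΣAȳ = 2319395.94 in³.
x̄ = 2423451.52/27399.47 = 88.45 in; ȳ = 2319395.94/27399.47 = 84.65 in.

x̄ = 88.45 in, ȳ = 84.65 in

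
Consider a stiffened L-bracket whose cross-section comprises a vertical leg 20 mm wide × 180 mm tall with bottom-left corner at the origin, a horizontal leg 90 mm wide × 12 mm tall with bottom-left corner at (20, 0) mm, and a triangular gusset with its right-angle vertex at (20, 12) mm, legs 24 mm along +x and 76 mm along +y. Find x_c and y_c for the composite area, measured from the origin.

x_c = 23.56 mm, y_c = 65.19 mm

Part | A | x̄ᵢ | ȳᵢ | A·x̄ᵢ | A·ȳᵢ
vertical leg | 3600.00 | 10.00 | 90.00 | 36000.00 | 324000.00
horizontal leg | 1080.00 | 65.00 | 6.00 | 70200.00 | 6480.00
gusset | 912.00 | 28.00 | 37.33 | 25536.00 | 34048.00
Σ | 5592.00 |  |  | 131736.00 | 364528.00
x_c = 131736.00 / 5592.00 = 23.56 mm
y_c = 364528.00 / 5592.00 = 65.19 mm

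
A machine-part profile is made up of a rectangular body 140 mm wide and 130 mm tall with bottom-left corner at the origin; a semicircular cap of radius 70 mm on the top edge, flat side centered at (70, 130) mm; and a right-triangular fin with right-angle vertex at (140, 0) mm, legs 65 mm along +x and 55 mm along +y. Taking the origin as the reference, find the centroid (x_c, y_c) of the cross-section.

rectangular body: A = 140 × 130 = 18200.00, centroid at (70.00, 65.00).
semicircular top: A = ½π·70² = 7696.90, centroid at (70.00, 159.71).
triangular fin: A = ½·65·55 = 1787.50, centroid at (161.67, 18.33).
ΣA = 27684.40 mm²
ΣAx_c = (18200.00)(70.00) + (7696.90)(70.00) + (1787.50)(161.67) = 2101762.31 mm³
ΣAy_c = (18200.00)(65.00) + (7696.90)(159.71) + (1787.50)(18.33) = 2445034.76 mm³
x_c = 2101762.31 / 27684.40 = 75.92 mm
y_c = 2445034.76 / 27684.40 = 88.32 mm

x_c = 75.92 mm, y_c = 88.32 mm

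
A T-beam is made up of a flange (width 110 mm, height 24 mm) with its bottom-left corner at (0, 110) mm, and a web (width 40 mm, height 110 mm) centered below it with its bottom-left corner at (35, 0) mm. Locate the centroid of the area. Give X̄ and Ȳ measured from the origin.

web: A = 40 × 110 = 4400.00, centroid at (55.00, 55.00).
flange: A = 110 × 24 = 2640.00, centroid at (55.00, 122.00).
ΣA = 7040.00 mm², ΣAX̄ = 387200.00 mm³, ΣAȲ = 564080.00 mm³.
X̄ = 387200.00/7040.00 = 55.00 mm; Ȳ = 564080.00/7040.00 = 80.12 mm.

X̄ = 55.00 mm, Ȳ = 80.12 mm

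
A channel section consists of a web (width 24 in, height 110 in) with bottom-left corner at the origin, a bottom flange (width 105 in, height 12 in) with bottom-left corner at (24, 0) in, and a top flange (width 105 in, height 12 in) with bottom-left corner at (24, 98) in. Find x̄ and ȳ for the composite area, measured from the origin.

x̄ = 43.50 in, ȳ = 55.00 in

web: A = 24 × 110 = 2640.00, centroid at (12.00, 55.00).
bottom flange: A = 105 × 12 = 1260.00, centroid at (76.50, 6.00).
top flange: A = 105 × 12 = 1260.00, centroid at (76.50, 104.00).
ΣA = 5160.00 in²
ΣAx̄ = (2640.00)(12.00) + (1260.00)(76.50) + (1260.00)(76.50) = 224460.00 in³
ΣAȳ = (2640.00)(55.00) + (1260.00)(6.00) + (1260.00)(104.00) = 283800.00 in³
x̄ = 224460.00 / 5160.00 = 43.50 in
ȳ = 283800.00 / 5160.00 = 55.00 in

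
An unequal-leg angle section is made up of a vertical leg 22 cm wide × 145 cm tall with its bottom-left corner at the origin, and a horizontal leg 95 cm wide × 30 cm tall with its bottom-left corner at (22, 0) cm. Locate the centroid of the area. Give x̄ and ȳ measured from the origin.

vertical leg: A = 22 × 145 = 3190.00, centroid at (11.00, 72.50).
horizontal leg: A = 95 × 30 = 2850.00, centroid at (69.50, 15.00).
ΣA = 6040.00 cm², ΣAx̄ = 233165.00 cm³, ΣAȳ = 274025.00 cm³.
x̄ = 233165.00/6040.00 = 38.60 cm; ȳ = 274025.00/6040.00 = 45.37 cm.

x̄ = 38.60 cm, ȳ = 45.37 cm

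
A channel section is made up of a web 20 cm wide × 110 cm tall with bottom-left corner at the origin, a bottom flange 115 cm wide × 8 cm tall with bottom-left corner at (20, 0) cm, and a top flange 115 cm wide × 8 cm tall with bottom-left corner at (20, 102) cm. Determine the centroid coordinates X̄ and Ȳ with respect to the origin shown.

web: A = 20 × 110 = 2200.00, centroid at (10.00, 55.00).
bottom flange: A = 115 × 8 = 920.00, centroid at (77.50, 4.00).
top flange: A = 115 × 8 = 920.00, centroid at (77.50, 106.00).
ΣA = 4040.00 cm²
ΣAX̄ = (2200.00)(10.00) + (920.00)(77.50) + (920.00)(77.50) = 164600.00 cm³
ΣAȲ = (2200.00)(55.00) + (920.00)(4.00) + (920.00)(106.00) = 222200.00 cm³
X̄ = 164600.00 / 4040.00 = 40.74 cm
Ȳ = 222200.00 / 4040.00 = 55.00 cm

X̄ = 40.74 cm, Ȳ = 55.00 cm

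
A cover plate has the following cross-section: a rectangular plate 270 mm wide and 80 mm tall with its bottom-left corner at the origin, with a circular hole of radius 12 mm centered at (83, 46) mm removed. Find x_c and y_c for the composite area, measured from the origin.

Part | A | x̄ᵢ | ȳᵢ | A·x̄ᵢ | A·ȳᵢ
plate | 21600.00 | 135.00 | 40.00 | 2916000.00 | 864000.00
hole | -452.39 | 83.00 | 46.00 | -37548.32 | -20809.91
Σ | 21147.61 |  |  | 2878451.68 | 843190.09
x_c = 2878451.68 / 21147.61 = 136.11 mm
y_c = 843190.09 / 21147.61 = 39.87 mm

x_c = 136.11 mm, y_c = 39.87 mm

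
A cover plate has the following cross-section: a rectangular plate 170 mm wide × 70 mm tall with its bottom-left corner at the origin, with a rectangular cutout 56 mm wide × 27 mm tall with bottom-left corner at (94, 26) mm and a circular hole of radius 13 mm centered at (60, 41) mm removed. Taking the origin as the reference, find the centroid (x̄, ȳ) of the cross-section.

x̄ = 80.67 mm, ȳ = 33.99 mm

plate: A = 170 × 70 = 11900.00, centroid at (85.00, 35.00).
hole 1: A = −(56 × 27) = -1512.00, centroid at (122.00, 39.50).
hole 2: A = −π·13² = -530.93, centroid at (60.00, 41.00).
ΣA = 9857.07 mm²
ΣAx̄ = (11900.00)(85.00) + (-1512.00)(122.00) + (-530.93)(60.00) = 795180.25 mm³
ΣAȳ = (11900.00)(35.00) + (-1512.00)(39.50) + (-530.93)(41.00) = 335007.90 mm³
x̄ = 795180.25 / 9857.07 = 80.67 mm
ȳ = 335007.90 / 9857.07 = 33.99 mm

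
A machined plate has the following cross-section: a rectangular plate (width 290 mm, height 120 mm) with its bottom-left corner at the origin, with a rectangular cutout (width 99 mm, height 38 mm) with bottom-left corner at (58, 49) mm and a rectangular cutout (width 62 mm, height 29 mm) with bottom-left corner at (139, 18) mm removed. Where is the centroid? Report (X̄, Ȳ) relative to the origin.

X̄ = 148.29 mm, Ȳ = 60.66 mm

plate: A = 290 × 120 = 34800.00, centroid at (145.00, 60.00).
hole 1: A = −(99 × 38) = -3762.00, centroid at (107.50, 68.00).
hole 2: A = −(62 × 29) = -1798.00, centroid at (170.00, 32.50).
ΣA = 29240.00 mm², ΣAX̄ = 4335925.00 mm³, ΣAȲ = 1773749.00 mm³.
X̄ = 4335925.00/29240.00 = 148.29 mm; Ȳ = 1773749.00/29240.00 = 60.66 mm.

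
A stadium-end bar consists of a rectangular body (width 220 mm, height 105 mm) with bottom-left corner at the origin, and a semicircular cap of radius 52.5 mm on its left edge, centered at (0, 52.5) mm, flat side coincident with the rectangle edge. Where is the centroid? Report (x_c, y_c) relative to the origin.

x_c = 89.12 mm, y_c = 52.50 mm

rectangular body: A = 220 × 105 = 23100.00, centroid at (110.00, 52.50).
semicircular end: A = ½π·52.5² = 4329.51, centroid at (-22.28, 52.50).
ΣA = 27429.51 mm²
ΣAx_c = (23100.00)(110.00) + (4329.51)(-22.28) = 2444531.25 mm³
ΣAy_c = (23100.00)(52.50) + (4329.51)(52.50) = 1440049.14 mm³
x_c = 2444531.25 / 27429.51 = 89.12 mm
y_c = 1440049.14 / 27429.51 = 52.50 mm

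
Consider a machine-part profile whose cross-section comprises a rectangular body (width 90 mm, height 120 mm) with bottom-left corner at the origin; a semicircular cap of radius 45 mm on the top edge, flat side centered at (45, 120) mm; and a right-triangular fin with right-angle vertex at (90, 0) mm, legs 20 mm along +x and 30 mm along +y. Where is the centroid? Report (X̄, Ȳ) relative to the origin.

X̄ = 46.09 mm, Ȳ = 76.57 mm

Part | A | x̄ᵢ | ȳᵢ | A·x̄ᵢ | A·ȳᵢ
rectangular body | 10800.00 | 45.00 | 60.00 | 486000.00 | 648000.00
semicircular top | 3180.86 | 45.00 | 139.10 | 143138.82 | 442453.51
triangular fin | 300.00 | 96.67 | 10.00 | 29000.00 | 3000.00
Σ | 14280.86 |  |  | 658138.82 | 1093453.51
X̄ = 658138.82 / 14280.86 = 46.09 mm
Ȳ = 1093453.51 / 14280.86 = 76.57 mm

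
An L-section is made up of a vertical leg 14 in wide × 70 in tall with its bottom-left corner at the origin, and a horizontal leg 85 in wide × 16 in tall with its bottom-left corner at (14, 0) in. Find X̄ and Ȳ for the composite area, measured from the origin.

Part | A | x̄ᵢ | ȳᵢ | A·x̄ᵢ | A·ȳᵢ
vertical leg | 980.00 | 7.00 | 35.00 | 6860.00 | 34300.00
horizontal leg | 1360.00 | 56.50 | 8.00 | 76840.00 | 10880.00
Σ | 2340.00 |  |  | 83700.00 | 45180.00
X̄ = 83700.00 / 2340.00 = 35.77 in
Ȳ = 45180.00 / 2340.00 = 19.31 in

X̄ = 35.77 in, Ȳ = 19.31 in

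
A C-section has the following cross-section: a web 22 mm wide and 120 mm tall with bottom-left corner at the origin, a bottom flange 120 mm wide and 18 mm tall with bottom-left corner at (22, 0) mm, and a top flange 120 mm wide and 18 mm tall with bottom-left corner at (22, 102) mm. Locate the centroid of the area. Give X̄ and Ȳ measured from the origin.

X̄ = 55.07 mm, Ȳ = 60.00 mm

web: A = 22 × 120 = 2640.00, centroid at (11.00, 60.00).
bottom flange: A = 120 × 18 = 2160.00, centroid at (82.00, 9.00).
top flange: A = 120 × 18 = 2160.00, centroid at (82.00, 111.00).
ΣA = 6960.00 mm²
ΣAX̄ = (2640.00)(11.00) + (2160.00)(82.00) + (2160.00)(82.00) = 383280.00 mm³
ΣAȲ = (2640.00)(60.00) + (2160.00)(9.00) + (2160.00)(111.00) = 417600.00 mm³
X̄ = 383280.00 / 6960.00 = 55.07 mm
Ȳ = 417600.00 / 6960.00 = 60.00 mm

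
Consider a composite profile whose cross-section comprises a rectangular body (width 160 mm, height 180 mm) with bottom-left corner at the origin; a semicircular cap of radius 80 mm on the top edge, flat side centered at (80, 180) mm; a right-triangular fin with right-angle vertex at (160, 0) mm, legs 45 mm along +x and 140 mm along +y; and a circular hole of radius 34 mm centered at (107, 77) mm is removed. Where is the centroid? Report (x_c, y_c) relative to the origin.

rectangular body: A = 160 × 180 = 28800.00, centroid at (80.00, 90.00).
semicircular top: A = ½π·80² = 10053.10, centroid at (80.00, 213.95).
triangular fin: A = ½·45·140 = 3150.00, centroid at (175.00, 46.67).
hole: A = −π·34² = -3631.68, centroid at (107.00, 77.00).
ΣA = 38371.42 mm², ΣAx_c = 3270907.84 mm³, ΣAy_c = 4610251.26 mm³.
x_c = 3270907.84/38371.42 = 85.24 mm; y_c = 4610251.26/38371.42 = 120.15 mm.

x_c = 85.24 mm, y_c = 120.15 mm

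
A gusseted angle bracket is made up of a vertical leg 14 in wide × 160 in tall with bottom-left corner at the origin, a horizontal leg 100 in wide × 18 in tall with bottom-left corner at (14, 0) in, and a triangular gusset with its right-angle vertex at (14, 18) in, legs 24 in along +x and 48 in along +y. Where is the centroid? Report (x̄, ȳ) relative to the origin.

Part | A | x̄ᵢ | ȳᵢ | A·x̄ᵢ | A·ȳᵢ
vertical leg | 2240.00 | 7.00 | 80.00 | 15680.00 | 179200.00
horizontal leg | 1800.00 | 64.00 | 9.00 | 115200.00 | 16200.00
gusset | 576.00 | 22.00 | 34.00 | 12672.00 | 19584.00
Σ | 4616.00 |  |  | 143552.00 | 214984.00
x̄ = 143552.00 / 4616.00 = 31.10 in
ȳ = 214984.00 / 4616.00 = 46.57 in

x̄ = 31.10 in, ȳ = 46.57 in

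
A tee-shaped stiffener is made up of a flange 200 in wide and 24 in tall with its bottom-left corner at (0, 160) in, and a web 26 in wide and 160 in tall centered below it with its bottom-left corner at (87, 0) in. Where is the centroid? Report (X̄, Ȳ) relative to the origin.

web: A = 26 × 160 = 4160.00, centroid at (100.00, 80.00).
flange: A = 200 × 24 = 4800.00, centroid at (100.00, 172.00).
ΣA = 8960.00 in²
ΣAX̄ = (4160.00)(100.00) + (4800.00)(100.00) = 896000.00 in³
ΣAȲ = (4160.00)(80.00) + (4800.00)(172.00) = 1158400.00 in³
X̄ = 896000.00 / 8960.00 = 100.00 in
Ȳ = 1158400.00 / 8960.00 = 129.29 in

X̄ = 100.00 in, Ȳ = 129.29 in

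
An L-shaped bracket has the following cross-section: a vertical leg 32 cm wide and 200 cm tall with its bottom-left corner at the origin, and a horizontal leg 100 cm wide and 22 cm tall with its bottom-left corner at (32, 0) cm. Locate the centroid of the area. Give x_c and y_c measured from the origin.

x_c = 32.88 cm, y_c = 77.23 cm

vertical leg: A = 32 × 200 = 6400.00, centroid at (16.00, 100.00).
horizontal leg: A = 100 × 22 = 2200.00, centroid at (82.00, 11.00).
ΣA = 8600.00 cm², ΣAx_c = 282800.00 cm³, ΣAy_c = 664200.00 cm³.
x_c = 282800.00/8600.00 = 32.88 cm; y_c = 664200.00/8600.00 = 77.23 cm.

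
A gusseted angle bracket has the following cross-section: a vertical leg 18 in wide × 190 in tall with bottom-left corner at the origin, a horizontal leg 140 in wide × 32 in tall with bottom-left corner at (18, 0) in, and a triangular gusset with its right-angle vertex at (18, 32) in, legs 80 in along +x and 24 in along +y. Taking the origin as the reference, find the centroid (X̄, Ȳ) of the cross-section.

vertical leg: A = 18 × 190 = 3420.00, centroid at (9.00, 95.00).
horizontal leg: A = 140 × 32 = 4480.00, centroid at (88.00, 16.00).
gusset: A = ½·80·24 = 960.00, centroid at (44.67, 40.00).
ΣA = 8860.00 in²
ΣAX̄ = (3420.00)(9.00) + (4480.00)(88.00) + (960.00)(44.67) = 467900.00 in³
ΣAȲ = (3420.00)(95.00) + (4480.00)(16.00) + (960.00)(40.00) = 434980.00 in³
X̄ = 467900.00 / 8860.00 = 52.81 in
Ȳ = 434980.00 / 8860.00 = 49.09 in

X̄ = 52.81 in, Ȳ = 49.09 in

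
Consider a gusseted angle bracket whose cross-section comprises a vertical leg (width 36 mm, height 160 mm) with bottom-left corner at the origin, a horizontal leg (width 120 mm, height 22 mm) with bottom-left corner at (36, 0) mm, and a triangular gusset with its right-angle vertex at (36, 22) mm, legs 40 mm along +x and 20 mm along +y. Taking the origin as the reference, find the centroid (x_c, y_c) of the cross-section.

x_c = 42.82 mm, y_c = 56.97 mm

vertical leg: A = 36 × 160 = 5760.00, centroid at (18.00, 80.00).
horizontal leg: A = 120 × 22 = 2640.00, centroid at (96.00, 11.00).
gusset: A = ½·40·20 = 400.00, centroid at (49.33, 28.67).
ΣA = 8800.00 mm², ΣAx_c = 376853.33 mm³, ΣAy_c = 501306.67 mm³.
x_c = 376853.33/8800.00 = 42.82 mm; y_c = 501306.67/8800.00 = 56.97 mm.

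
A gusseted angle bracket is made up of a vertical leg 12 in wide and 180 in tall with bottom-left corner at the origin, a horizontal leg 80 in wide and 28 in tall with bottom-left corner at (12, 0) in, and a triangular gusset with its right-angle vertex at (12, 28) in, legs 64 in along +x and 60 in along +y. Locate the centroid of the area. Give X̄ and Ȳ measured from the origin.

vertical leg: A = 12 × 180 = 2160.00, centroid at (6.00, 90.00).
horizontal leg: A = 80 × 28 = 2240.00, centroid at (52.00, 14.00).
gusset: A = ½·64·60 = 1920.00, centroid at (33.33, 48.00).
ΣA = 6320.00 in², ΣAX̄ = 193440.00 in³, ΣAȲ = 317920.00 in³.
X̄ = 193440.00/6320.00 = 30.61 in; Ȳ = 317920.00/6320.00 = 50.30 in.

X̄ = 30.61 in, Ȳ = 50.30 in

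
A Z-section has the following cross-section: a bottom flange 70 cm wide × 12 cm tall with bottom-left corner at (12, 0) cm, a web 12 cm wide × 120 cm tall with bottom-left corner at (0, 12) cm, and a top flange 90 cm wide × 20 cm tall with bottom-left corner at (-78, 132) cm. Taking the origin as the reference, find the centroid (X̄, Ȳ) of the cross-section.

bottom flange: A = 70 × 12 = 840.00, centroid at (47.00, 6.00).
web: A = 12 × 120 = 1440.00, centroid at (6.00, 72.00).
top flange: A = 90 × 20 = 1800.00, centroid at (-33.00, 142.00).
ΣA = 4080.00 cm², ΣAX̄ = -11280.00 cm³, ΣAȲ = 364320.00 cm³.
X̄ = -11280.00/4080.00 = -2.76 cm; Ȳ = 364320.00/4080.00 = 89.29 cm.

X̄ = -2.76 cm, Ȳ = 89.29 cm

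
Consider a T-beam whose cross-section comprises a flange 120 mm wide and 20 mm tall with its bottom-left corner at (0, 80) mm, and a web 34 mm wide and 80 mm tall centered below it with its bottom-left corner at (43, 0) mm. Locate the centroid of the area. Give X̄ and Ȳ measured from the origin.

X̄ = 60.00 mm, Ȳ = 63.44 mm

web: A = 34 × 80 = 2720.00, centroid at (60.00, 40.00).
flange: A = 120 × 20 = 2400.00, centroid at (60.00, 90.00).
ΣA = 5120.00 mm², ΣAX̄ = 307200.00 mm³, ΣAȲ = 324800.00 mm³.
X̄ = 307200.00/5120.00 = 60.00 mm; Ȳ = 324800.00/5120.00 = 63.44 mm.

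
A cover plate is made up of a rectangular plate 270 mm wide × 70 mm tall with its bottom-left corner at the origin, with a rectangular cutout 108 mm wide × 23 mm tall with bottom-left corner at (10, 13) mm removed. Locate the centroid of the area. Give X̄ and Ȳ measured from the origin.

X̄ = 145.74 mm, Ȳ = 36.59 mm

plate: A = 270 × 70 = 18900.00, centroid at (135.00, 35.00).
hole: A = −(108 × 23) = -2484.00, centroid at (64.00, 24.50).
ΣA = 16416.00 mm²
ΣAX̄ = (18900.00)(135.00) + (-2484.00)(64.00) = 2392524.00 mm³
ΣAȲ = (18900.00)(35.00) + (-2484.00)(24.50) = 600642.00 mm³
X̄ = 2392524.00 / 16416.00 = 145.74 mm
Ȳ = 600642.00 / 16416.00 = 36.59 mm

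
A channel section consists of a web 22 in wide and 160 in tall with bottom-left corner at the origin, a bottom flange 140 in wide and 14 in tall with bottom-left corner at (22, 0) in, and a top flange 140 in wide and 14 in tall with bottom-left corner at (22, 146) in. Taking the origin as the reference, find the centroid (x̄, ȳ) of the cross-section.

web: A = 22 × 160 = 3520.00, centroid at (11.00, 80.00).
bottom flange: A = 140 × 14 = 1960.00, centroid at (92.00, 7.00).
top flange: A = 140 × 14 = 1960.00, centroid at (92.00, 153.00).
ΣA = 7440.00 in², ΣAx̄ = 399360.00 in³, ΣAȳ = 595200.00 in³.
x̄ = 399360.00/7440.00 = 53.68 in; ȳ = 595200.00/7440.00 = 80.00 in.

x̄ = 53.68 in, ȳ = 80.00 in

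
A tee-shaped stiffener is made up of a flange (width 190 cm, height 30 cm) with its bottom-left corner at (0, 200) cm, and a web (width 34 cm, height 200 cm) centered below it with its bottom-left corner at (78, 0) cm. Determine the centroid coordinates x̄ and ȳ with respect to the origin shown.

web: A = 34 × 200 = 6800.00, centroid at (95.00, 100.00).
flange: A = 190 × 30 = 5700.00, centroid at (95.00, 215.00).
ΣA = 12500.00 cm²
ΣAx̄ = (6800.00)(95.00) + (5700.00)(95.00) = 1187500.00 cm³
ΣAȳ = (6800.00)(100.00) + (5700.00)(215.00) = 1905500.00 cm³
x̄ = 1187500.00 / 12500.00 = 95.00 cm
ȳ = 1905500.00 / 12500.00 = 152.44 cm

x̄ = 95.00 cm, ȳ = 152.44 cm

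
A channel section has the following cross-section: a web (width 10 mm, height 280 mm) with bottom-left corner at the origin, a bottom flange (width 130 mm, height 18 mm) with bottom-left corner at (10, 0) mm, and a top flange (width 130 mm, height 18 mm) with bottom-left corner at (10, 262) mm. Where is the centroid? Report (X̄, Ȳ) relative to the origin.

X̄ = 48.80 mm, Ȳ = 140.00 mm

web: A = 10 × 280 = 2800.00, centroid at (5.00, 140.00).
bottom flange: A = 130 × 18 = 2340.00, centroid at (75.00, 9.00).
top flange: A = 130 × 18 = 2340.00, centroid at (75.00, 271.00).
ΣA = 7480.00 mm², ΣAX̄ = 365000.00 mm³, ΣAȲ = 1047200.00 mm³.
X̄ = 365000.00/7480.00 = 48.80 mm; Ȳ = 1047200.00/7480.00 = 140.00 mm.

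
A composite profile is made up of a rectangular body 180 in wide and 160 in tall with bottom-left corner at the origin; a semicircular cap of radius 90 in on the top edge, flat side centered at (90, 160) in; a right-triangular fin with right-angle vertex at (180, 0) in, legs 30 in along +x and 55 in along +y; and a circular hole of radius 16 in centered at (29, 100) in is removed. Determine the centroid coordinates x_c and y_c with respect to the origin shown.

rectangular body: A = 180 × 160 = 28800.00, centroid at (90.00, 80.00).
semicircular top: A = ½π·90² = 12723.45, centroid at (90.00, 198.20).
triangular fin: A = ½·30·55 = 825.00, centroid at (190.00, 18.33).
hole: A = −π·16² = -804.25, centroid at (29.00, 100.00).
ΣA = 41544.20 in², ΣAx_c = 3870537.34 in³, ΣAy_c = 4760452.27 in³.
x_c = 3870537.34/41544.20 = 93.17 in; y_c = 4760452.27/41544.20 = 114.59 in.

x_c = 93.17 in, y_c = 114.59 in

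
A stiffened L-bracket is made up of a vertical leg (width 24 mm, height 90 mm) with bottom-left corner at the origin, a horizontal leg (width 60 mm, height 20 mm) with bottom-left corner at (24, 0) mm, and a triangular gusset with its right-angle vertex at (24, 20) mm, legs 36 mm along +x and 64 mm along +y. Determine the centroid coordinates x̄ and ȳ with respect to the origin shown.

x̄ = 29.30 mm, ȳ = 34.76 mm

vertical leg: A = 24 × 90 = 2160.00, centroid at (12.00, 45.00).
horizontal leg: A = 60 × 20 = 1200.00, centroid at (54.00, 10.00).
gusset: A = ½·36·64 = 1152.00, centroid at (36.00, 41.33).
ΣA = 4512.00 mm², ΣAx̄ = 132192.00 mm³, ΣAȳ = 156816.00 mm³.
x̄ = 132192.00/4512.00 = 29.30 mm; ȳ = 156816.00/4512.00 = 34.76 mm.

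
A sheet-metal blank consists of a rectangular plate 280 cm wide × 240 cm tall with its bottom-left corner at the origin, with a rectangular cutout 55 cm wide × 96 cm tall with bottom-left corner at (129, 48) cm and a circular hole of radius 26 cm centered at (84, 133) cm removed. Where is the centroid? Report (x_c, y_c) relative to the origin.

x_c = 140.53 cm, y_c = 121.66 cm

plate: A = 280 × 240 = 67200.00, centroid at (140.00, 120.00).
hole 1: A = −(55 × 96) = -5280.00, centroid at (156.50, 96.00).
hole 2: A = −π·26² = -2123.72, centroid at (84.00, 133.00).
ΣA = 59796.28 cm²
ΣAx_c = (67200.00)(140.00) + (-5280.00)(156.50) + (-2123.72)(84.00) = 8403287.80 cm³
ΣAy_c = (67200.00)(120.00) + (-5280.00)(96.00) + (-2123.72)(133.00) = 7274665.69 cm³
x_c = 8403287.80 / 59796.28 = 140.53 cm
y_c = 7274665.69 / 59796.28 = 121.66 cm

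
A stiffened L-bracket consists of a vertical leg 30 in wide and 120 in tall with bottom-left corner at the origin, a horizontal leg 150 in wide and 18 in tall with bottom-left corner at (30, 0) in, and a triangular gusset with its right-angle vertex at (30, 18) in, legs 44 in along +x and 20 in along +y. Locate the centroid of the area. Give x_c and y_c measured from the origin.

Part | A | x̄ᵢ | ȳᵢ | A·x̄ᵢ | A·ȳᵢ
vertical leg | 3600.00 | 15.00 | 60.00 | 54000.00 | 216000.00
horizontal leg | 2700.00 | 105.00 | 9.00 | 283500.00 | 24300.00
gusset | 440.00 | 44.67 | 24.67 | 19653.33 | 10853.33
Σ | 6740.00 |  |  | 357153.33 | 251153.33
x_c = 357153.33 / 6740.00 = 52.99 in
y_c = 251153.33 / 6740.00 = 37.26 in

x_c = 52.99 in, y_c = 37.26 in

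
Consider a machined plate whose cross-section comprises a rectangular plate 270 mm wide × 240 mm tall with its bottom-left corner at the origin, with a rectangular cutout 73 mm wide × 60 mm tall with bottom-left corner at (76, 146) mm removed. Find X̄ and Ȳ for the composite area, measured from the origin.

Part | A | x̄ᵢ | ȳᵢ | A·x̄ᵢ | A·ȳᵢ
plate | 64800.00 | 135.00 | 120.00 | 8748000.00 | 7776000.00
hole | -4380.00 | 112.50 | 176.00 | -492750.00 | -770880.00
Σ | 60420.00 |  |  | 8255250.00 | 7005120.00
X̄ = 8255250.00 / 60420.00 = 136.63 mm
Ȳ = 7005120.00 / 60420.00 = 115.94 mm

X̄ = 136.63 mm, Ȳ = 115.94 mm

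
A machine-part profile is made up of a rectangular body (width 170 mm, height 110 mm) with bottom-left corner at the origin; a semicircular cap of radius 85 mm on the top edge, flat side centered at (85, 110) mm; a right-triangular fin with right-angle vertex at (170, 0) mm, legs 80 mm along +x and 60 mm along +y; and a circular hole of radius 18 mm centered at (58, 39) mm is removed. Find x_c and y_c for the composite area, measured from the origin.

Part | A | x̄ᵢ | ȳᵢ | A·x̄ᵢ | A·ȳᵢ
rectangular body | 18700.00 | 85.00 | 55.00 | 1589500.00 | 1028500.00
semicircular top | 11349.00 | 85.00 | 146.08 | 964665.29 | 1657807.05
triangular fin | 2400.00 | 196.67 | 20.00 | 472000.00 | 48000.00
hole | -1017.88 | 58.00 | 39.00 | -59036.81 | -39697.16
Σ | 31431.13 |  |  | 2967128.49 | 2694609.88
x_c = 2967128.49 / 31431.13 = 94.40 mm
y_c = 2694609.88 / 31431.13 = 85.73 mm

x_c = 94.40 mm, y_c = 85.73 mm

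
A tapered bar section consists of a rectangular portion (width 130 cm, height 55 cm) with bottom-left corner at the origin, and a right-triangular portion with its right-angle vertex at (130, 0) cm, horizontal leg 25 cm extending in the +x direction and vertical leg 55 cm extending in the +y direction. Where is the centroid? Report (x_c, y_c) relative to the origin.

x_c = 71.43 cm, y_c = 26.70 cm

rectangular portion: A = 130 × 55 = 7150.00, centroid at (65.00, 27.50).
triangular portion: A = ½·25·55 = 687.50, centroid at (138.33, 18.33).
ΣA = 7837.50 cm²
ΣAx_c = (7150.00)(65.00) + (687.50)(138.33) = 559854.17 cm³
ΣAy_c = (7150.00)(27.50) + (687.50)(18.33) = 209229.17 cm³
x_c = 559854.17 / 7837.50 = 71.43 cm
y_c = 209229.17 / 7837.50 = 26.70 cm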